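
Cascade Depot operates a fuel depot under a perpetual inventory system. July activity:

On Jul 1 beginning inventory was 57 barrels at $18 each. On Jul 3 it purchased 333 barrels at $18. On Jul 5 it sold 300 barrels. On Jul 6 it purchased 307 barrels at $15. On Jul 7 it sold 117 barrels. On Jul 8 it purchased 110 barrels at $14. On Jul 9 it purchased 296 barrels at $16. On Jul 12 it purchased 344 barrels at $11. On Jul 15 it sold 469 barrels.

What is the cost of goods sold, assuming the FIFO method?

COGS = $14,429

Jul 5, 300 sold [FIFO — oldest first]: 57 @ $18 + 243 @ $18 = $5,400
Jul 7, 117 sold [FIFO — oldest first]: 90 @ $18 + 27 @ $15 = $2,025
Jul 15, 469 sold [FIFO — oldest first]: 280 @ $15 + 110 @ $14 + 79 @ $16 = $7,004
Total COGS = $5,400 + $2,025 + $7,004 = $14,429
Ending inventory: 217 @ $16 + 344 @ $11 = $7,256
Check: goods available $21,685 = COGS $14,429 + ending $7,256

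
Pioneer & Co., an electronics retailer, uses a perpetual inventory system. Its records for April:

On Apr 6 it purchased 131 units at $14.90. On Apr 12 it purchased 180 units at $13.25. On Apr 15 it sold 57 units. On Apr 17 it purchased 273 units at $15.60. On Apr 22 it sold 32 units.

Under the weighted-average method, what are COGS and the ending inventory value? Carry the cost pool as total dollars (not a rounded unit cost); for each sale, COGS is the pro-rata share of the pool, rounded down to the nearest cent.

COGS = $1,268.53; ending inventory = $7,327.17

After Apr 6: 131 on hand, pool $1,951.90 (≈ $14.9000 each)
After Apr 12: 311 on hand, pool $4,336.90 (≈ $13.9450 each)
Apr 15, sell 57: 57/311 × $4,336.90 → $794.86
After Apr 17: 527 on hand, pool $7,800.84 (≈ $14.8024 each)
Apr 22, sell 32: 32/527 × $7,800.84 → $473.67
Total COGS = $794.86 + $473.67 = $1,268.53
Ending inventory (cost pool remaining) = $7,327.17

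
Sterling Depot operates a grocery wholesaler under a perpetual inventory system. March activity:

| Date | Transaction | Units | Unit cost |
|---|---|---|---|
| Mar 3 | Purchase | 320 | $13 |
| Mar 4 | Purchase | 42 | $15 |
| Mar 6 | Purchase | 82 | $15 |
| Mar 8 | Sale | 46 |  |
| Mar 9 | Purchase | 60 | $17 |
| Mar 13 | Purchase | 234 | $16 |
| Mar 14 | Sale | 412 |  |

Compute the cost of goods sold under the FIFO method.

Mar 8, 46 sold [FIFO — oldest first]: 46 @ $13 = $598
Mar 14, 412 sold [FIFO — oldest first]: 274 @ $13 + 42 @ $15 + 82 @ $15 + 14 @ $17 = $5,660
Total COGS = $598 + $5,660 = $6,258
Ending inventory: 46 @ $17 + 234 @ $16 = $4,526

COGS = $6,258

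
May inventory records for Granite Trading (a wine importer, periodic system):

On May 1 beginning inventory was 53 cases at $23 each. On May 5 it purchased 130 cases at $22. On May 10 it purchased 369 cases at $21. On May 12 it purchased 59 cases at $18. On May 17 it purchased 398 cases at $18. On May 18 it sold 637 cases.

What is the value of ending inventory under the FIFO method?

Ending inventory = $6,696

May 18, 637 sold [FIFO — oldest first]: 53 @ $23 + 130 @ $22 + 369 @ $21 + 59 @ $18 + 26 @ $18 = $13,358
Ending inventory: 372 @ $18 = $6,696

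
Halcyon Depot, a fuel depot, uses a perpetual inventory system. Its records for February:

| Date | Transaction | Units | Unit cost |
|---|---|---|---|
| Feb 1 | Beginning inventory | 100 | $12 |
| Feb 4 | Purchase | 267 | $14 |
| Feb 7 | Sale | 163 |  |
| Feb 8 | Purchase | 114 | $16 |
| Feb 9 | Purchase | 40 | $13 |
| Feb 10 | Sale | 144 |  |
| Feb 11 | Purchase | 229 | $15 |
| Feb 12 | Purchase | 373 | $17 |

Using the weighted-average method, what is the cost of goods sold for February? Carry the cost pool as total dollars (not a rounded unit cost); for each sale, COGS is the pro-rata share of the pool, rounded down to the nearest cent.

COGS = $4,240.07

After Feb 1: 100 on hand, pool $1,200.00 (≈ $12.0000 each)
After Feb 4: 367 on hand, pool $4,938.00 (≈ $13.4550 each)
Feb 7, sell 163: 163/367 × $4,938.00 → $2,193.17
After Feb 8: 318 on hand, pool $4,568.83 (≈ $14.3674 each)
After Feb 9: 358 on hand, pool $5,088.83 (≈ $14.2146 each)
Feb 10, sell 144: 144/358 × $5,088.83 → $2,046.90
After Feb 11: 443 on hand, pool $6,476.93 (≈ $14.6206 each)
After Feb 12: 816 on hand, pool $12,817.93 (≈ $15.7082 each)
Total COGS = $2,193.17 + $2,046.90 = $4,240.07
Ending inventory (cost pool remaining) = $12,817.93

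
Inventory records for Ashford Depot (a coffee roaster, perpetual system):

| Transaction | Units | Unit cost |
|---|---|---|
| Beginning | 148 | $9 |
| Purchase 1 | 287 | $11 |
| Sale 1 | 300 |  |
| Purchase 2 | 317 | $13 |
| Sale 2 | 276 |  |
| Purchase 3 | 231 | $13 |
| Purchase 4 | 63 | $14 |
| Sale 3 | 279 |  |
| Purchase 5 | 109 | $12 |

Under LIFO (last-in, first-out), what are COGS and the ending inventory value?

COGS = $10,552; ending inventory = $3,251

Sale 1 (300) [LIFO — newest first]: 287 @ $11 + 13 @ $9 = $3,274
Sale 2 (276) [LIFO — newest first]: 276 @ $13 = $3,588
Sale 3 (279) [LIFO — newest first]: 63 @ $14 + 216 @ $13 = $3,690
Total COGS = $3,274 + $3,588 + $3,690 = $10,552
Ending inventory: 135 @ $9 + 41 @ $13 + 15 @ $13 + 109 @ $12 = $3,251
Check: goods available $13,803 = COGS $10,552 + ending $3,251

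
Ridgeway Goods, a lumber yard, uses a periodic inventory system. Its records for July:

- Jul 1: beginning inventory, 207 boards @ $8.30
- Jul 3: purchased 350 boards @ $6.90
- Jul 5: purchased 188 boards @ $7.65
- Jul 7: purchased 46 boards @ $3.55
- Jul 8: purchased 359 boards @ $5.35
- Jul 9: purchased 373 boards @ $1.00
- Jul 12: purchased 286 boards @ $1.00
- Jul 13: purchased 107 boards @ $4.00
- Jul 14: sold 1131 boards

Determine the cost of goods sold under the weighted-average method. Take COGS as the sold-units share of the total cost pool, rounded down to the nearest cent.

COGS = $5,160.48

Jul 14, sell 1131: 1131/1916 × $8,742.25 → $5,160.48
Ending inventory (cost pool remaining) = $3,581.77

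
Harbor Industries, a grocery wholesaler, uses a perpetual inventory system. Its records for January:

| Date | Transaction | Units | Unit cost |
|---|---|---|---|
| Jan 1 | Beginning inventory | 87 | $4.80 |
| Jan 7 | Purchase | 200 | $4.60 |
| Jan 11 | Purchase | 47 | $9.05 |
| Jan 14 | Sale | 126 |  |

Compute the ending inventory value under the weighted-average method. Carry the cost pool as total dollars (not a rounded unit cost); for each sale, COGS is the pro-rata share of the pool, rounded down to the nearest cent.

Ending inventory = $1,097.89

After Jan 1: 87 on hand, pool $417.60 (≈ $4.8000 each)
After Jan 7: 287 on hand, pool $1,337.60 (≈ $4.6606 each)
After Jan 11: 334 on hand, pool $1,762.95 (≈ $5.2783 each)
Jan 14, sell 126: 126/334 × $1,762.95 → $665.06
Ending inventory (cost pool remaining) = $1,097.89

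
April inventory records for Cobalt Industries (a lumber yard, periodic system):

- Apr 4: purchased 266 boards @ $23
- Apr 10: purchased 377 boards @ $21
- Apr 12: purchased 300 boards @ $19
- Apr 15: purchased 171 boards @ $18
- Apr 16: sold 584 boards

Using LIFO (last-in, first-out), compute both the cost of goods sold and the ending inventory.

COGS = $11,151; ending inventory = $11,662

Apr 16, 584 sold [LIFO — newest first]: 171 @ $18 + 300 @ $19 + 113 @ $21 = $11,151
Ending inventory: 266 @ $23 + 264 @ $21 = $11,662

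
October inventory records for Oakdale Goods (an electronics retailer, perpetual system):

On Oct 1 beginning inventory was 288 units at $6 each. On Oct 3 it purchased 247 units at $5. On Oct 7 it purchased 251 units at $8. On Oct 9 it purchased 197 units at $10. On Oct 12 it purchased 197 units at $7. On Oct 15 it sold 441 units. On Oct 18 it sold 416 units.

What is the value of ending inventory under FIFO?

Oct 15, 441 sold [FIFO — oldest first]: 288 @ $6 + 153 @ $5 = $2,493
Oct 18, 416 sold [FIFO — oldest first]: 94 @ $5 + 251 @ $8 + 71 @ $10 = $3,188
Total COGS = $2,493 + $3,188 = $5,681
Ending inventory: 126 @ $10 + 197 @ $7 = $2,639
Check: goods available $8,320 = COGS $5,681 + ending $2,639

Ending inventory = $2,639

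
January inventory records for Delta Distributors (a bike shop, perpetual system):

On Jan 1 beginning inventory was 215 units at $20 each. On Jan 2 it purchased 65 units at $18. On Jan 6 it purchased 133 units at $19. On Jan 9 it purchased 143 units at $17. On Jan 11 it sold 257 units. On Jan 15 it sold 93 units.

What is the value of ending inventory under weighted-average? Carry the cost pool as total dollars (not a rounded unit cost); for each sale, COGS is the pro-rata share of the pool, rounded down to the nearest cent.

After Jan 1: 215 on hand, pool $4,300.00 (≈ $20.0000 each)
After Jan 2: 280 on hand, pool $5,470.00 (≈ $19.5357 each)
After Jan 6: 413 on hand, pool $7,997.00 (≈ $19.3632 each)
After Jan 9: 556 on hand, pool $10,428.00 (≈ $18.7554 each)
Jan 11, sell 257: 257/556 × $10,428.00 → $4,820.13
Jan 15, sell 93: 93/299 × $5,607.87 → $1,744.25
Total COGS = $4,820.13 + $1,744.25 = $6,564.38
Ending inventory (cost pool remaining) = $3,863.62
Check: goods available $10,428.00 = COGS $6,564.38 + ending $3,863.62

Ending inventory = $3,863.62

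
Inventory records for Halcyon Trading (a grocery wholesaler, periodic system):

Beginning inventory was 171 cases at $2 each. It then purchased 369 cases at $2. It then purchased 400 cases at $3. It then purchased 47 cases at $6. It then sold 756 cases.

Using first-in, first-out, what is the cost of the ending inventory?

Ending inventory = $834

Sale 1 (756) [FIFO — oldest first]: 171 @ $2 + 369 @ $2 + 216 @ $3 = $1,728
Ending inventory: 184 @ $3 + 47 @ $6 = $834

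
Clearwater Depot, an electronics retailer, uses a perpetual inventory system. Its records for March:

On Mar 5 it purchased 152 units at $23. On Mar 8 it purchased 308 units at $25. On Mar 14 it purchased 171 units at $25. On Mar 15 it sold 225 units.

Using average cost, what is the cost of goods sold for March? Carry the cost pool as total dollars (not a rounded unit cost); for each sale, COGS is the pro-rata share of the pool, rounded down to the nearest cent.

COGS = $5,516.60

After Mar 5: 152 on hand, pool $3,496.00 (≈ $23.0000 each)
After Mar 8: 460 on hand, pool $11,196.00 (≈ $24.3391 each)
After Mar 14: 631 on hand, pool $15,471.00 (≈ $24.5182 each)
Mar 15, sell 225: 225/631 × $15,471.00 → $5,516.60
Ending inventory (cost pool remaining) = $9,954.40
Check: goods available $15,471.00 = COGS $5,516.60 + ending $9,954.40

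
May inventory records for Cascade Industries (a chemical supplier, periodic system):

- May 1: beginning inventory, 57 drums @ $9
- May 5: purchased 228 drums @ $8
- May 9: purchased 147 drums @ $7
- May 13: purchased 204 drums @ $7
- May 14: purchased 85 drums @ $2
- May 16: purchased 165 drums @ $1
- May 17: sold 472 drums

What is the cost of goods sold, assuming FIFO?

May 17, 472 sold [FIFO — oldest first]: 57 @ $9 + 228 @ $8 + 147 @ $7 + 40 @ $7 = $3,646
Ending inventory: 164 @ $7 + 85 @ $2 + 165 @ $1 = $1,483
Check: goods available $5,129 = COGS $3,646 + ending $1,483

COGS = $3,646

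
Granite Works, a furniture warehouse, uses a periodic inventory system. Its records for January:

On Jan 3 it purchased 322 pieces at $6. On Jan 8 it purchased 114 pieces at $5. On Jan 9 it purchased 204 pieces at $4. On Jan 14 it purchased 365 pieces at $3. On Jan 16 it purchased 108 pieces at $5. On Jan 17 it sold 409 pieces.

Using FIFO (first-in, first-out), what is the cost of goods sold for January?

Jan 17, 409 sold [FIFO — oldest first]: 322 @ $6 + 87 @ $5 = $2,367
Ending inventory: 27 @ $5 + 204 @ $4 + 365 @ $3 + 108 @ $5 = $2,586

COGS = $2,367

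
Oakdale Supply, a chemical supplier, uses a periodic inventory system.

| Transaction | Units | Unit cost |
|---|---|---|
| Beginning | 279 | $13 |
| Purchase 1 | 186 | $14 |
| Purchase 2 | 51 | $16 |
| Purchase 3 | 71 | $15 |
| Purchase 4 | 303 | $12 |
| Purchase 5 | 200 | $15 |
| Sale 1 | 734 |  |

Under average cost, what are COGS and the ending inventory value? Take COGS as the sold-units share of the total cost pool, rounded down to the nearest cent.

Sale 1, sell 734: 734/1090 × $14,748.00 → $9,931.22
Ending inventory (cost pool remaining) = $4,816.78

COGS = $9,931.22; ending inventory = $4,816.78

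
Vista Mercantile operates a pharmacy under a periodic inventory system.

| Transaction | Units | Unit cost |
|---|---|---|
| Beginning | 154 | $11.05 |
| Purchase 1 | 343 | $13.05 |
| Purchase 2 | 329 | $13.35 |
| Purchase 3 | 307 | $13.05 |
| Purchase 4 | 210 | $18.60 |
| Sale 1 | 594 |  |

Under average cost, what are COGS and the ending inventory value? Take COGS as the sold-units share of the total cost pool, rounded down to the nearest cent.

COGS = $8,174.62; ending inventory = $10,307.73

Sale 1, sell 594: 594/1343 × $18,482.35 → $8,174.62
Ending inventory (cost pool remaining) = $10,307.73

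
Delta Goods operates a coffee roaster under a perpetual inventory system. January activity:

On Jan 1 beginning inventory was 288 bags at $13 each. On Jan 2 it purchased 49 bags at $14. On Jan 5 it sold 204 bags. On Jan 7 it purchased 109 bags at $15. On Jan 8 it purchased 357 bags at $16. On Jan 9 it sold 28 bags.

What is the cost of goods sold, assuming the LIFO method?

COGS = $3,149

Jan 5, 204 sold [LIFO — newest first]: 49 @ $14 + 155 @ $13 = $2,701
Jan 9, 28 sold [LIFO — newest first]: 28 @ $16 = $448
Total COGS = $2,701 + $448 = $3,149
Ending inventory: 133 @ $13 + 109 @ $15 + 329 @ $16 = $8,628
Check: goods available $11,777 = COGS $3,149 + ending $8,628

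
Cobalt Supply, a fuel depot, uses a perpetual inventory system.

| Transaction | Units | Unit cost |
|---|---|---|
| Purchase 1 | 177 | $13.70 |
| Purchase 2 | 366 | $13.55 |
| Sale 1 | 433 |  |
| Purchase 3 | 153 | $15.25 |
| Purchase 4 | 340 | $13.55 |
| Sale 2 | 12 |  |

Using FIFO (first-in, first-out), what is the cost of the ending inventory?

Sale 1 (433) [FIFO — oldest first]: 177 @ $13.70 + 256 @ $13.55 = $5,893.70
Sale 2 (12) [FIFO — oldest first]: 12 @ $13.55 = $162.60
Total COGS = $5,893.70 + $162.60 = $6,056.30
Ending inventory: 98 @ $13.55 + 153 @ $15.25 + 340 @ $13.55 = $8,268.15

Ending inventory = $8,268.15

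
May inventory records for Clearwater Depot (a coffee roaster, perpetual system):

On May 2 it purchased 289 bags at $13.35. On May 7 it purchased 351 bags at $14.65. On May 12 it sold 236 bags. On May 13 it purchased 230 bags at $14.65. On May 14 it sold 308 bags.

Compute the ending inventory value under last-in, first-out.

May 12, 236 sold [LIFO — newest first]: 236 @ $14.65 = $3,457.40
May 14, 308 sold [LIFO — newest first]: 230 @ $14.65 + 78 @ $14.65 = $4,512.20
Total COGS = $3,457.40 + $4,512.20 = $7,969.60
Ending inventory: 289 @ $13.35 + 37 @ $14.65 = $4,400.20

Ending inventory = $4,400.20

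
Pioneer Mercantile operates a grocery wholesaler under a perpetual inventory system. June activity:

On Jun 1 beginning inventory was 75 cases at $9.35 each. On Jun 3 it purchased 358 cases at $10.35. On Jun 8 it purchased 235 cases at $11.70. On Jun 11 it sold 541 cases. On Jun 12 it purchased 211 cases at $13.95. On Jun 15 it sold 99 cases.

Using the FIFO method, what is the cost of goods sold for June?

COGS = $6,828.45

Jun 11, 541 sold [FIFO — oldest first]: 75 @ $9.35 + 358 @ $10.35 + 108 @ $11.70 = $5,670.15
Jun 15, 99 sold [FIFO — oldest first]: 99 @ $11.70 = $1,158.30
Total COGS = $5,670.15 + $1,158.30 = $6,828.45
Ending inventory: 28 @ $11.70 + 211 @ $13.95 = $3,271.05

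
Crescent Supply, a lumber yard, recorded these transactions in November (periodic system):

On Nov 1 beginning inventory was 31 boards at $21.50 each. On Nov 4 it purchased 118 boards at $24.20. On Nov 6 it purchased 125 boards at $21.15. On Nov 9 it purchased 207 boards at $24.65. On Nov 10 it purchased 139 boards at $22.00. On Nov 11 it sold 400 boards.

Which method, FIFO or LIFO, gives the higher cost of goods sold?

FIFO COGS: 31 @ $21.50 + 118 @ $24.20 + 125 @ $21.15 + 126 @ $24.65 = $9,271.75
LIFO COGS: 139 @ $22.00 + 207 @ $24.65 + 54 @ $21.15 = $9,302.65

LIFO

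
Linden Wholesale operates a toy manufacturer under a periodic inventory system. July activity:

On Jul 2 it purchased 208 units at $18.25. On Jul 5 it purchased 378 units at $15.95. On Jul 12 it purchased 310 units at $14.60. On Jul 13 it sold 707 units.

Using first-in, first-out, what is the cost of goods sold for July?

Jul 13, 707 sold [FIFO — oldest first]: 208 @ $18.25 + 378 @ $15.95 + 121 @ $14.60 = $11,591.70
Ending inventory: 189 @ $14.60 = $2,759.40

COGS = $11,591.70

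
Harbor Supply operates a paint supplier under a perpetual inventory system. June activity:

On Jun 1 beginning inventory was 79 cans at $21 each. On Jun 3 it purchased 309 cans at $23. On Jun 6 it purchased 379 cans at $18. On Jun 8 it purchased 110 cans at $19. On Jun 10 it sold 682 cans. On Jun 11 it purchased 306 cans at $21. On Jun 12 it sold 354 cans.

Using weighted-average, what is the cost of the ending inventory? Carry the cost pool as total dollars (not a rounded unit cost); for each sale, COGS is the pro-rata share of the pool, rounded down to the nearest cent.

Ending inventory = $3,038.79

After Jun 1: 79 on hand, pool $1,659.00 (≈ $21.0000 each)
After Jun 3: 388 on hand, pool $8,766.00 (≈ $22.5928 each)
After Jun 6: 767 on hand, pool $15,588.00 (≈ $20.3233 each)
After Jun 8: 877 on hand, pool $17,678.00 (≈ $20.1574 each)
Jun 10, sell 682: 682/877 × $17,678.00 → $13,747.31
After Jun 11: 501 on hand, pool $10,356.69 (≈ $20.6720 each)
Jun 12, sell 354: 354/501 × $10,356.69 → $7,317.90
Total COGS = $13,747.31 + $7,317.90 = $21,065.21
Ending inventory (cost pool remaining) = $3,038.79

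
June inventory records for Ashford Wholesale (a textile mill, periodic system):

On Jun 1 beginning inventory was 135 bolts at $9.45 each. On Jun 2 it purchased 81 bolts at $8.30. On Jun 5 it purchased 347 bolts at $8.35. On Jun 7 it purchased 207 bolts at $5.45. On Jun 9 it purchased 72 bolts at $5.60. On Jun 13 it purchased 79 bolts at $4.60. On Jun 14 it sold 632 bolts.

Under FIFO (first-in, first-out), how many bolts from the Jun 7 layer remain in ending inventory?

138

Jun 14, 632 sold [FIFO — oldest first]: 135 @ $9.45 + 81 @ $8.30 + 347 @ $8.35 + 69 @ $5.45 = $5,221.55
Ending inventory: 138 @ $5.45 + 72 @ $5.60 + 79 @ $4.60 = $1,518.70
Check: goods available $6,740.25 = COGS $5,221.55 + ending $1,518.70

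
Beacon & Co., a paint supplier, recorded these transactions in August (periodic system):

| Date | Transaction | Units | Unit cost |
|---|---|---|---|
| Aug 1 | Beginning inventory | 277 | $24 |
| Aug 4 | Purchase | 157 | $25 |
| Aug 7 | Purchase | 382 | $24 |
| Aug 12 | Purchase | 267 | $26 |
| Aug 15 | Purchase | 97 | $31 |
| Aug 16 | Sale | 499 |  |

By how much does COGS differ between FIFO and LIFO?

FIFO COGS: 277 @ $24 + 157 @ $25 + 65 @ $24 = $12,133
LIFO COGS: 97 @ $31 + 267 @ $26 + 135 @ $24 = $13,189
Difference = |$12,133 − $13,189| = $1,056

$1,056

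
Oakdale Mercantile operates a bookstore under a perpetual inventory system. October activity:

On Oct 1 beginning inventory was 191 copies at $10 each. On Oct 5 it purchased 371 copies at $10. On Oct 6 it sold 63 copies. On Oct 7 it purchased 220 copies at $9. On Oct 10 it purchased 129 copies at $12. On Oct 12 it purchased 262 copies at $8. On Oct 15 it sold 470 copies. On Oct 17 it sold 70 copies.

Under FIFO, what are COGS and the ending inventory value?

Oct 6, 63 sold [FIFO — oldest first]: 63 @ $10 = $630
Oct 15, 470 sold [FIFO — oldest first]: 128 @ $10 + 342 @ $10 = $4,700
Oct 17, 70 sold [FIFO — oldest first]: 29 @ $10 + 41 @ $9 = $659
Total COGS = $630 + $4,700 + $659 = $5,989
Ending inventory: 179 @ $9 + 129 @ $12 + 262 @ $8 = $5,255
Check: goods available $11,244 = COGS $5,989 + ending $5,255

COGS = $5,989; ending inventory = $5,255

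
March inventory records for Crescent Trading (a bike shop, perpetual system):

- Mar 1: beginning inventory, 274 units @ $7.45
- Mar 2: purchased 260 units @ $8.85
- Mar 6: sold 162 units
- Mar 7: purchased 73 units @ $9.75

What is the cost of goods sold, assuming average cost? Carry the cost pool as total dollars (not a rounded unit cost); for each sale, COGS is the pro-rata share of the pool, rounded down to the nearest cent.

COGS = $1,317.32

After Mar 1: 274 on hand, pool $2,041.30 (≈ $7.4500 each)
After Mar 2: 534 on hand, pool $4,342.30 (≈ $8.1316 each)
Mar 6, sell 162: 162/534 × $4,342.30 → $1,317.32
After Mar 7: 445 on hand, pool $3,736.73 (≈ $8.3971 each)
Ending inventory (cost pool remaining) = $3,736.73
Check: goods available $5,054.05 = COGS $1,317.32 + ending $3,736.73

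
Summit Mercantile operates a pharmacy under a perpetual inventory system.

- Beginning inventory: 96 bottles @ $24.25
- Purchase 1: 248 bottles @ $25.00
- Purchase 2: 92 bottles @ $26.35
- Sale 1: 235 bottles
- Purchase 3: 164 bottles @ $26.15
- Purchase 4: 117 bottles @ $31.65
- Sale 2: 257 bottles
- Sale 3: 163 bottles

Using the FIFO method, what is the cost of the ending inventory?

Ending inventory = $1,962.30

Sale 1 (235) [FIFO — oldest first]: 96 @ $24.25 + 139 @ $25.00 = $5,803.00
Sale 2 (257) [FIFO — oldest first]: 109 @ $25.00 + 92 @ $26.35 + 56 @ $26.15 = $6,613.60
Sale 3 (163) [FIFO — oldest first]: 108 @ $26.15 + 55 @ $31.65 = $4,564.95
Total COGS = $5,803.00 + $6,613.60 + $4,564.95 = $16,981.55
Ending inventory: 62 @ $31.65 = $1,962.30
Check: goods available $18,943.85 = COGS $16,981.55 + ending $1,962.30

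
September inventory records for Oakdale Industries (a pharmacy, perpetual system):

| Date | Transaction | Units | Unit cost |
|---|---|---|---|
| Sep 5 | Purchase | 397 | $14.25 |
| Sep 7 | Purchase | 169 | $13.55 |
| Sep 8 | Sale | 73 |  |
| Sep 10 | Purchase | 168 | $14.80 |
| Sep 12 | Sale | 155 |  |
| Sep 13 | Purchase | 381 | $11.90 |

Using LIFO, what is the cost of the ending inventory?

Sep 8, 73 sold [LIFO — newest first]: 73 @ $13.55 = $989.15
Sep 12, 155 sold [LIFO — newest first]: 155 @ $14.80 = $2,294.00
Total COGS = $989.15 + $2,294.00 = $3,283.15
Ending inventory: 397 @ $14.25 + 96 @ $13.55 + 13 @ $14.80 + 381 @ $11.90 = $11,684.35

Ending inventory = $11,684.35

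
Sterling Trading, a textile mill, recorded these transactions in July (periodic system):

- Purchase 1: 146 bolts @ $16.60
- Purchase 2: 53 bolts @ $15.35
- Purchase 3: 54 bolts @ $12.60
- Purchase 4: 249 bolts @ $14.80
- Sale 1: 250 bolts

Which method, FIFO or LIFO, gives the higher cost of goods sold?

FIFO

FIFO COGS: 146 @ $16.60 + 53 @ $15.35 + 51 @ $12.60 = $3,879.75
LIFO COGS: 249 @ $14.80 + 1 @ $12.60 = $3,697.80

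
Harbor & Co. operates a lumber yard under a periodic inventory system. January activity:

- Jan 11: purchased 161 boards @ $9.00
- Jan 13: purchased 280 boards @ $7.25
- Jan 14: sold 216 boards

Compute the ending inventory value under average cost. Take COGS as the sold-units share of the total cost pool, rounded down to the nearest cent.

Jan 14, sell 216: 216/441 × $3,479.00 → $1,704.00
Ending inventory (cost pool remaining) = $1,775.00

Ending inventory = $1,775.00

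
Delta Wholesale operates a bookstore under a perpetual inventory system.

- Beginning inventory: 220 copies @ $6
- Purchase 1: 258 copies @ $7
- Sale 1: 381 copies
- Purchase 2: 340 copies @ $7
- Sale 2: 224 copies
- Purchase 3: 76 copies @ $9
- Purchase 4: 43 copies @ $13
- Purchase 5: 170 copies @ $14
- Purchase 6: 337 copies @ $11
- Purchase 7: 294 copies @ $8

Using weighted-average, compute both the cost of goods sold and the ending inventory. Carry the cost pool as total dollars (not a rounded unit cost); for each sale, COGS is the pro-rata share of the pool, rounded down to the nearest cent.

COGS = $4,036.75; ending inventory = $11,151.25

After Beginning: 220 on hand, pool $1,320.00 (≈ $6.0000 each)
After Purchase 1: 478 on hand, pool $3,126.00 (≈ $6.5397 each)
Sale 1, sell 381: 381/478 × $3,126.00 → $2,491.64
After Purchase 2: 437 on hand, pool $3,014.36 (≈ $6.8978 each)
Sale 2, sell 224: 224/437 × $3,014.36 → $1,545.11
After Purchase 3: 289 on hand, pool $2,153.25 (≈ $7.4507 each)
After Purchase 4: 332 on hand, pool $2,712.25 (≈ $8.1694 each)
After Purchase 5: 502 on hand, pool $5,092.25 (≈ $10.1439 each)
After Purchase 6: 839 on hand, pool $8,799.25 (≈ $10.4878 each)
After Purchase 7: 1133 on hand, pool $11,151.25 (≈ $9.8422 each)
Total COGS = $2,491.64 + $1,545.11 = $4,036.75
Ending inventory (cost pool remaining) = $11,151.25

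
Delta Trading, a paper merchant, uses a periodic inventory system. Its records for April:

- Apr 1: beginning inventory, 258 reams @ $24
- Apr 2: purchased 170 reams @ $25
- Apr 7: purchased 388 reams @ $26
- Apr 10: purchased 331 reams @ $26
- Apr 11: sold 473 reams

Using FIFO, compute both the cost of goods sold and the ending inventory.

Apr 11, 473 sold [FIFO — oldest first]: 258 @ $24 + 170 @ $25 + 45 @ $26 = $11,612
Ending inventory: 343 @ $26 + 331 @ $26 = $17,524
Check: goods available $29,136 = COGS $11,612 + ending $17,524

COGS = $11,612; ending inventory = $17,524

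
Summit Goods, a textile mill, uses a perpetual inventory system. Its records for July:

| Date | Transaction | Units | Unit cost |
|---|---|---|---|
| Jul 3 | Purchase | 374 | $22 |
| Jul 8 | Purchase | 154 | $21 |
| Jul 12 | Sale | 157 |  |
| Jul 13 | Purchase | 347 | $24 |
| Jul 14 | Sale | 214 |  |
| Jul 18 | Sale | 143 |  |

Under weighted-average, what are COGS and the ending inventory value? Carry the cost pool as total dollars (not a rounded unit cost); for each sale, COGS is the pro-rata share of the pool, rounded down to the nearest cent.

After Jul 3: 374 on hand, pool $8,228.00 (≈ $22.0000 each)
After Jul 8: 528 on hand, pool $11,462.00 (≈ $21.7083 each)
Jul 12, sell 157: 157/528 × $11,462.00 → $3,408.20
After Jul 13: 718 on hand, pool $16,381.80 (≈ $22.8159 each)
Jul 14, sell 214: 214/718 × $16,381.80 → $4,882.59
Jul 18, sell 143: 143/504 × $11,499.21 → $3,262.67
Total COGS = $3,408.20 + $4,882.59 + $3,262.67 = $11,553.46
Ending inventory (cost pool remaining) = $8,236.54

COGS = $11,553.46; ending inventory = $8,236.54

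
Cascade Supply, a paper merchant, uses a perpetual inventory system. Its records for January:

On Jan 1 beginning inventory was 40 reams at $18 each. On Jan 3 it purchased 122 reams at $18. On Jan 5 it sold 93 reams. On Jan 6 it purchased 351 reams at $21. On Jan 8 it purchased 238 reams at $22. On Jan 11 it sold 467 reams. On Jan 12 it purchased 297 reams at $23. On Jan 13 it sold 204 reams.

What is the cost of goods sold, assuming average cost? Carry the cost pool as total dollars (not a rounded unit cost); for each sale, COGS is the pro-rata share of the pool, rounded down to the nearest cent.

After Jan 1: 40 on hand, pool $720.00 (≈ $18.0000 each)
After Jan 3: 162 on hand, pool $2,916.00 (≈ $18.0000 each)
Jan 5, sell 93: 93/162 × $2,916.00 → $1,674.00
After Jan 6: 420 on hand, pool $8,613.00 (≈ $20.5071 each)
After Jan 8: 658 on hand, pool $13,849.00 (≈ $21.0471 each)
Jan 11, sell 467: 467/658 × $13,849.00 → $9,829.00
After Jan 12: 488 on hand, pool $10,851.00 (≈ $22.2357 each)
Jan 13, sell 204: 204/488 × $10,851.00 → $4,536.07
Total COGS = $1,674.00 + $9,829.00 + $4,536.07 = $16,039.07
Ending inventory (cost pool remaining) = $6,314.93
Check: goods available $22,354.00 = COGS $16,039.07 + ending $6,314.93

COGS = $16,039.07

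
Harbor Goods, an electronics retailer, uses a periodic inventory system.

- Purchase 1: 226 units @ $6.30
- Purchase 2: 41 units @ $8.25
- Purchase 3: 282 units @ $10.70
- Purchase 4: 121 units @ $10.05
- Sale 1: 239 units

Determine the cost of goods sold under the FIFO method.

Sale 1 (239) [FIFO — oldest first]: 226 @ $6.30 + 13 @ $8.25 = $1,531.05
Ending inventory: 28 @ $8.25 + 282 @ $10.70 + 121 @ $10.05 = $4,464.45
Check: goods available $5,995.50 = COGS $1,531.05 + ending $4,464.45

COGS = $1,531.05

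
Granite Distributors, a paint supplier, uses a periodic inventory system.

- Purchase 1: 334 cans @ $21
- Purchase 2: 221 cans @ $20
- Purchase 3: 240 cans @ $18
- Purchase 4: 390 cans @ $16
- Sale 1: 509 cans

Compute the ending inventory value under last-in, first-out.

Ending inventory = $13,612

Sale 1 (509) [LIFO — newest first]: 390 @ $16 + 119 @ $18 = $8,382
Ending inventory: 334 @ $21 + 221 @ $20 + 121 @ $18 = $13,612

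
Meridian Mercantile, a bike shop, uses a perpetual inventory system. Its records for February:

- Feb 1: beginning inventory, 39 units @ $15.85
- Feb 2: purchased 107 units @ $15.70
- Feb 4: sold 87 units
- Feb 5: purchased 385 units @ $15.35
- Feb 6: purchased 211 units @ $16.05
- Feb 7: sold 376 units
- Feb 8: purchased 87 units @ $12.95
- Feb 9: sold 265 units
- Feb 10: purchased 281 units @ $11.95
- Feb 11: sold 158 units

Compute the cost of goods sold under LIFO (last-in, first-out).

Feb 4, 87 sold [LIFO — newest first]: 87 @ $15.70 = $1,365.90
Feb 7, 376 sold [LIFO — newest first]: 211 @ $16.05 + 165 @ $15.35 = $5,919.30
Feb 9, 265 sold [LIFO — newest first]: 87 @ $12.95 + 178 @ $15.35 = $3,858.95
Feb 11, 158 sold [LIFO — newest first]: 158 @ $11.95 = $1,888.10
Total COGS = $1,365.90 + $5,919.30 + $3,858.95 + $1,888.10 = $13,032.25
Ending inventory: 39 @ $15.85 + 20 @ $15.70 + 42 @ $15.35 + 123 @ $11.95 = $3,046.70
Check: goods available $16,078.95 = COGS $13,032.25 + ending $3,046.70

COGS = $13,032.25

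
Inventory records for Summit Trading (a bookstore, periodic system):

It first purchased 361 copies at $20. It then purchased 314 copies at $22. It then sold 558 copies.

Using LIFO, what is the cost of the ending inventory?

Ending inventory = $2,340

Sale 1 (558) [LIFO — newest first]: 314 @ $22 + 244 @ $20 = $11,788
Ending inventory: 117 @ $20 = $2,340
Check: goods available $14,128 = COGS $11,788 + ending $2,340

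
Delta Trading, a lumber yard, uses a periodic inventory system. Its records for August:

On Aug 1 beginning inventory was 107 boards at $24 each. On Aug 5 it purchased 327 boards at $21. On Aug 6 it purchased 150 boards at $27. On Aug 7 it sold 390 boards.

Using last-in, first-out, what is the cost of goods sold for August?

Aug 7, 390 sold [LIFO — newest first]: 150 @ $27 + 240 @ $21 = $9,090
Ending inventory: 107 @ $24 + 87 @ $21 = $4,395
Check: goods available $13,485 = COGS $9,090 + ending $4,395

COGS = $9,090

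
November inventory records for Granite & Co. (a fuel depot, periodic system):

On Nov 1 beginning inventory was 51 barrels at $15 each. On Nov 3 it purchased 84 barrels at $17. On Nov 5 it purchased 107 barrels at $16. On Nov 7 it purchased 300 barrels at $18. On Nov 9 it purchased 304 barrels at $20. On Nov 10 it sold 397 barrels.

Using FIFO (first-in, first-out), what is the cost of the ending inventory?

Ending inventory = $8,690

Nov 10, 397 sold [FIFO — oldest first]: 51 @ $15 + 84 @ $17 + 107 @ $16 + 155 @ $18 = $6,695
Ending inventory: 145 @ $18 + 304 @ $20 = $8,690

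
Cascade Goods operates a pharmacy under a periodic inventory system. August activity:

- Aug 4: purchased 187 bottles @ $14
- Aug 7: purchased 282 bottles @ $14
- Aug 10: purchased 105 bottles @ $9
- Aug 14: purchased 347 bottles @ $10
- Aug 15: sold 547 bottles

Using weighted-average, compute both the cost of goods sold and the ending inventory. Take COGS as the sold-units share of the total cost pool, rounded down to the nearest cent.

COGS = $6,521.83; ending inventory = $4,459.17

Aug 15, sell 547: 547/921 × $10,981.00 → $6,521.83
Ending inventory (cost pool remaining) = $4,459.17
Check: goods available $10,981.00 = COGS $6,521.83 + ending $4,459.17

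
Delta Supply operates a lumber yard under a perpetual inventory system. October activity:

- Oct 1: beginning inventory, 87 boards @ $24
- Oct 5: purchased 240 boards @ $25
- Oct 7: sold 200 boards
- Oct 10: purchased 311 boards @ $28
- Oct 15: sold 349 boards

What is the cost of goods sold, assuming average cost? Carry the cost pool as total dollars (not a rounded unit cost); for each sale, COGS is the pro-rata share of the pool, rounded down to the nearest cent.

After Oct 1: 87 on hand, pool $2,088.00 (≈ $24.0000 each)
After Oct 5: 327 on hand, pool $8,088.00 (≈ $24.7339 each)
Oct 7, sell 200: 200/327 × $8,088.00 → $4,946.78
After Oct 10: 438 on hand, pool $11,849.22 (≈ $27.0530 each)
Oct 15, sell 349: 349/438 × $11,849.22 → $9,441.50
Total COGS = $4,946.78 + $9,441.50 = $14,388.28
Ending inventory (cost pool remaining) = $2,407.72

COGS = $14,388.28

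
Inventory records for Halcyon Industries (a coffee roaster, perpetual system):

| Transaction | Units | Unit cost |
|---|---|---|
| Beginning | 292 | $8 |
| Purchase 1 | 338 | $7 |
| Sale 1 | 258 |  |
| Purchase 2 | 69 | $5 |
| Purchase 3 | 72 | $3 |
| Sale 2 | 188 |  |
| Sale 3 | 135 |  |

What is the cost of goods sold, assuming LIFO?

Sale 1 (258) [LIFO — newest first]: 258 @ $7 = $1,806
Sale 2 (188) [LIFO — newest first]: 72 @ $3 + 69 @ $5 + 47 @ $7 = $890
Sale 3 (135) [LIFO — newest first]: 33 @ $7 + 102 @ $8 = $1,047
Total COGS = $1,806 + $890 + $1,047 = $3,743
Ending inventory: 190 @ $8 = $1,520

COGS = $3,743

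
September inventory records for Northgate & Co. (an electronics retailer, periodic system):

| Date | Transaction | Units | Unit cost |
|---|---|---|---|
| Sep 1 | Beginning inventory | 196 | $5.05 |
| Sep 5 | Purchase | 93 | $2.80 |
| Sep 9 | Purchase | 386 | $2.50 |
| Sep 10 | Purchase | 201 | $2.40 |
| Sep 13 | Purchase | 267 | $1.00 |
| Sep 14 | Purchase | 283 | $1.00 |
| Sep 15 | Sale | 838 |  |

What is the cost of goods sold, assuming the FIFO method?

COGS = $2,606.40

Sep 15, 838 sold [FIFO — oldest first]: 196 @ $5.05 + 93 @ $2.80 + 386 @ $2.50 + 163 @ $2.40 = $2,606.40
Ending inventory: 38 @ $2.40 + 267 @ $1.00 + 283 @ $1.00 = $641.20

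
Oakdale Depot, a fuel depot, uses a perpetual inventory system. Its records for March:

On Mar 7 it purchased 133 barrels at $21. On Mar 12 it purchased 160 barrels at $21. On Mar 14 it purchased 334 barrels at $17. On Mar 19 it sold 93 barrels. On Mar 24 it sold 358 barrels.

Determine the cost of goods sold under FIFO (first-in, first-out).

Mar 19, 93 sold [FIFO — oldest first]: 93 @ $21 = $1,953
Mar 24, 358 sold [FIFO — oldest first]: 40 @ $21 + 160 @ $21 + 158 @ $17 = $6,886
Total COGS = $1,953 + $6,886 = $8,839
Ending inventory: 176 @ $17 = $2,992
Check: goods available $11,831 = COGS $8,839 + ending $2,992

COGS = $8,839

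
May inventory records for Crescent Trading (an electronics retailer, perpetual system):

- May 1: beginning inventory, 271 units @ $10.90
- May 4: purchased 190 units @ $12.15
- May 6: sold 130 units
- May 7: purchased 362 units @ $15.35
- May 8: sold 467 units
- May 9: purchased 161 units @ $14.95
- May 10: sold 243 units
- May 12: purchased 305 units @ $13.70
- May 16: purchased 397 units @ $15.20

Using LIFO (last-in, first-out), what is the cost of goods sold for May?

COGS = $11,656.45

May 6, 130 sold [LIFO — newest first]: 130 @ $12.15 = $1,579.50
May 8, 467 sold [LIFO — newest first]: 362 @ $15.35 + 60 @ $12.15 + 45 @ $10.90 = $6,776.20
May 10, 243 sold [LIFO — newest first]: 161 @ $14.95 + 82 @ $10.90 = $3,300.75
Total COGS = $1,579.50 + $6,776.20 + $3,300.75 = $11,656.45
Ending inventory: 144 @ $10.90 + 305 @ $13.70 + 397 @ $15.20 = $11,782.50
Check: goods available $23,438.95 = COGS $11,656.45 + ending $11,782.50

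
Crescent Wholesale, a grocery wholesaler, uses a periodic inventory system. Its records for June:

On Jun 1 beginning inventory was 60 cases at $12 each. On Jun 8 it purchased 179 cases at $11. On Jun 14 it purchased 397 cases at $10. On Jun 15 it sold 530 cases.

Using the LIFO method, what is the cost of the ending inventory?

Jun 15, 530 sold [LIFO — newest first]: 397 @ $10 + 133 @ $11 = $5,433
Ending inventory: 60 @ $12 + 46 @ $11 = $1,226

Ending inventory = $1,226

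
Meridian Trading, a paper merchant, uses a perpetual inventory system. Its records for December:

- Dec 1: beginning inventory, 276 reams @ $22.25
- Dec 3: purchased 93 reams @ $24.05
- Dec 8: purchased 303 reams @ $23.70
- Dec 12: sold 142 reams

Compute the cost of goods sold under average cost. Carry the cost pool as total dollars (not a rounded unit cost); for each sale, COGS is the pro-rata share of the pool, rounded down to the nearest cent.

COGS = $3,287.71

After Dec 1: 276 on hand, pool $6,141.00 (≈ $22.2500 each)
After Dec 3: 369 on hand, pool $8,377.65 (≈ $22.7037 each)
After Dec 8: 672 on hand, pool $15,558.75 (≈ $23.1529 each)
Dec 12, sell 142: 142/672 × $15,558.75 → $3,287.71
Ending inventory (cost pool remaining) = $12,271.04
Check: goods available $15,558.75 = COGS $3,287.71 + ending $12,271.04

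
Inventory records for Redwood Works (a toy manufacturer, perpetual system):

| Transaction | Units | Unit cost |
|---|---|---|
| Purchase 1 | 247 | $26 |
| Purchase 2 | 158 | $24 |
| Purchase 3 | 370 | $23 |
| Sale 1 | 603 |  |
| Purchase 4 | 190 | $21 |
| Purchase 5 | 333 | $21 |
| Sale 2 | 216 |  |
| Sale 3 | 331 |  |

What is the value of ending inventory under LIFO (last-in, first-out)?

Ending inventory = $3,848

Sale 1 (603) [LIFO — newest first]: 370 @ $23 + 158 @ $24 + 75 @ $26 = $14,252
Sale 2 (216) [LIFO — newest first]: 216 @ $21 = $4,536
Sale 3 (331) [LIFO — newest first]: 117 @ $21 + 190 @ $21 + 24 @ $26 = $7,071
Total COGS = $14,252 + $4,536 + $7,071 = $25,859
Ending inventory: 148 @ $26 = $3,848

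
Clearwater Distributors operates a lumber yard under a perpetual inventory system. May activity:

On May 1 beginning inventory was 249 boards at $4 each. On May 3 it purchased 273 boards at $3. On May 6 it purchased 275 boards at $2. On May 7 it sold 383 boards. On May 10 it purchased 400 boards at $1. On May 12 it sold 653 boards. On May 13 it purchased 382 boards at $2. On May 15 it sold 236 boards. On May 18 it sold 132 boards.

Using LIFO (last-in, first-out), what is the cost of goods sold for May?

COGS = $2,857

May 7, 383 sold [LIFO — newest first]: 275 @ $2 + 108 @ $3 = $874
May 12, 653 sold [LIFO — newest first]: 400 @ $1 + 165 @ $3 + 88 @ $4 = $1,247
May 15, 236 sold [LIFO — newest first]: 236 @ $2 = $472
May 18, 132 sold [LIFO — newest first]: 132 @ $2 = $264
Total COGS = $874 + $1,247 + $472 + $264 = $2,857
Ending inventory: 161 @ $4 + 14 @ $2 = $672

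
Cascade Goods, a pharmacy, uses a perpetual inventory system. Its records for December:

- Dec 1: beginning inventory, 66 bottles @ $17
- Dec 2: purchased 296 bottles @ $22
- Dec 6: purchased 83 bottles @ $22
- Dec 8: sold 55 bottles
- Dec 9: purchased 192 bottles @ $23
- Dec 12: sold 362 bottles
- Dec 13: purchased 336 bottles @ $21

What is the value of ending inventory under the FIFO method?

Dec 8, 55 sold [FIFO — oldest first]: 55 @ $17 = $935
Dec 12, 362 sold [FIFO — oldest first]: 11 @ $17 + 296 @ $22 + 55 @ $22 = $7,909
Total COGS = $935 + $7,909 = $8,844
Ending inventory: 28 @ $22 + 192 @ $23 + 336 @ $21 = $12,088

Ending inventory = $12,088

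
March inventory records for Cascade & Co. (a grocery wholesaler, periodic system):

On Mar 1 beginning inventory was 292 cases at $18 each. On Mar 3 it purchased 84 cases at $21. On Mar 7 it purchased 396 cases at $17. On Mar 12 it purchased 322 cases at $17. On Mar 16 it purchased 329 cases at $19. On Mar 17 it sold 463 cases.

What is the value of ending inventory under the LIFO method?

Mar 17, 463 sold [LIFO — newest first]: 329 @ $19 + 134 @ $17 = $8,529
Ending inventory: 292 @ $18 + 84 @ $21 + 396 @ $17 + 188 @ $17 = $16,948

Ending inventory = $16,948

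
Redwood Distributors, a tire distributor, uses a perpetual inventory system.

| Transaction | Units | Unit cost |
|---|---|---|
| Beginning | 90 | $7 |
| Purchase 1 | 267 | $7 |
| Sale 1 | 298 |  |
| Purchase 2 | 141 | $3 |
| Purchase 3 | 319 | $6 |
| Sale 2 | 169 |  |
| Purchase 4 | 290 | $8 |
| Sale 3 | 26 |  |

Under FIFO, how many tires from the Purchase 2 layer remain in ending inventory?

5

Sale 1 (298) [FIFO — oldest first]: 90 @ $7 + 208 @ $7 = $2,086
Sale 2 (169) [FIFO — oldest first]: 59 @ $7 + 110 @ $3 = $743
Sale 3 (26) [FIFO — oldest first]: 26 @ $3 = $78
Total COGS = $2,086 + $743 + $78 = $2,907
Ending inventory: 5 @ $3 + 319 @ $6 + 290 @ $8 = $4,249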